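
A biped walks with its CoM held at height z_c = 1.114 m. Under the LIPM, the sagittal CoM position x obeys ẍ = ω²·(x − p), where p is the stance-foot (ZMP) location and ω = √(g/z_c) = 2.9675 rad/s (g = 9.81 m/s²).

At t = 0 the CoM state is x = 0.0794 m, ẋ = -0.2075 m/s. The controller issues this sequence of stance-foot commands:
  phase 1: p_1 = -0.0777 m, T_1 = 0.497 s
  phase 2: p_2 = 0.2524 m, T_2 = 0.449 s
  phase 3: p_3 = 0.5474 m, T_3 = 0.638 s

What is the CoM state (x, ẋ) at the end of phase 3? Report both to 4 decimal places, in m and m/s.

x = 0.1806, ẋ = -0.9239

phase 1: p=-0.0777, T=0.497, ωT=1.474847, cosh=2.299591, sinh=2.070778; start (x,ẋ)=(0.079400, -0.207500) → end (x,ẋ)=(0.138768, 0.488219)
phase 2: p=0.2524, T=0.449, ωT=1.332407, cosh=2.026999, sinh=1.763158; start (x,ẋ)=(0.138768, 0.488219) → end (x,ẋ)=(0.312147, 0.395080)
phase 3: p=0.5474, T=0.638, ωT=1.893265, cosh=3.395798, sinh=3.245218; start (x,ẋ)=(0.312147, 0.395080) → end (x,ẋ)=(0.180584, -0.923914)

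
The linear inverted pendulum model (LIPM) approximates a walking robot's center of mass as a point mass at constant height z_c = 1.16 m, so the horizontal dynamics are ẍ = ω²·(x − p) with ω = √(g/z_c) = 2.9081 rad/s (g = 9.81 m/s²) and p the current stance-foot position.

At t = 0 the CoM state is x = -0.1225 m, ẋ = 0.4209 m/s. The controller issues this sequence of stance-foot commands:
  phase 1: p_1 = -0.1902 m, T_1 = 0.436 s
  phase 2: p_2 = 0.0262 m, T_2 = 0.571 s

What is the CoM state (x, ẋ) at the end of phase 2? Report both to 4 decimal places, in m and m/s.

phase 1: p=-0.1902, T=0.436, ωT=1.267932, cosh=1.917454, sinh=1.636041; start (x,ẋ)=(-0.122500, 0.420900) → end (x,ẋ)=(0.176402, 1.129157)
phase 2: p=0.0262, T=0.571, ωT=1.660525, cosh=2.726056, sinh=2.536017; start (x,ẋ)=(0.176402, 1.129157) → end (x,ẋ)=(1.420344, 4.185884)

x = 1.4203, ẋ = 4.1859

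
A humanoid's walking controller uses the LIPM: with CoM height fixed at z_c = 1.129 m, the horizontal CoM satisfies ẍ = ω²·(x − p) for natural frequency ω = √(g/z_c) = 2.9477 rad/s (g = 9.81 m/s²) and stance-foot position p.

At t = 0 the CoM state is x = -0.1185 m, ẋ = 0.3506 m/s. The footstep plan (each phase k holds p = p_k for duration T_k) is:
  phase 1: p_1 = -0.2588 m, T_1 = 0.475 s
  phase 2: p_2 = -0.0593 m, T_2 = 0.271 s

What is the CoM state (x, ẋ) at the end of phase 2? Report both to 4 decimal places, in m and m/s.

phase 1: p=-0.2588, T=0.475, ωT=1.400157, cosh=2.151198, sinh=1.904640; start (x,ẋ)=(-0.118500, 0.350600) → end (x,ẋ)=(0.269551, 1.541898)
phase 2: p=-0.0593, T=0.271, ωT=0.798827, cosh=1.336394, sinh=0.886537; start (x,ẋ)=(0.269551, 1.541898) → end (x,ẋ)=(0.843909, 2.919952)

x = 0.8439, ẋ = 2.9200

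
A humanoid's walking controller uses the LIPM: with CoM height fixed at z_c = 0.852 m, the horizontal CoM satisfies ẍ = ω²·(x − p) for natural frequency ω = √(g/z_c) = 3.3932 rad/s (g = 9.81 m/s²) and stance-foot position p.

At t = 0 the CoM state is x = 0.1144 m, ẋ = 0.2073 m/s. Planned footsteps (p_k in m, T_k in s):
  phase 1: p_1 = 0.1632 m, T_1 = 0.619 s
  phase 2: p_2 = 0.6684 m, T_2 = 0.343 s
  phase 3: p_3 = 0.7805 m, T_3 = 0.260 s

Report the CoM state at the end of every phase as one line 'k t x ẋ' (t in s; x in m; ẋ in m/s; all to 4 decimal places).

1 0.6190 0.2067 0.1932
2 0.9620 -0.0607 -1.9244
3 1.2220 -0.9777 -5.5809

phase 1: p=0.1632, T=0.619, ωT=2.100391, cosh=4.145885, sinh=4.023477; start (x,ẋ)=(0.114400, 0.207300) → end (x,ẋ)=(0.206686, 0.193202)
phase 2: p=0.6684, T=0.343, ωT=1.163868, cosh=1.757285, sinh=1.445009; start (x,ẋ)=(0.206686, 0.193202) → end (x,ẋ)=(-0.060687, -1.924367)
phase 3: p=0.7805, T=0.260, ωT=0.882232, cosh=1.415072, sinh=1.001214; start (x,ẋ)=(-0.060687, -1.924367) → end (x,ẋ)=(-0.977654, -5.580901)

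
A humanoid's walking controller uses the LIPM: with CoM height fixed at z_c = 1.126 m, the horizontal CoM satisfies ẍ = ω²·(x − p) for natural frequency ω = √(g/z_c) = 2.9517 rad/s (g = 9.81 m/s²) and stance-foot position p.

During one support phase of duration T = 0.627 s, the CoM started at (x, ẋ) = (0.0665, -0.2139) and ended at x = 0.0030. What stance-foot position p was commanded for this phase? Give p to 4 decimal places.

p = -0.0049

ωT = 2.9517·0.627 = 1.850716; cosh(ωT) = 3.260749, sinh(ωT) = 3.103625
x(T) = p + (x₀−p)·cosh(ωT) + (ẋ₀/ω)·sinh(ωT) ⇒ p·(1 − cosh) = x(T) − x₀·cosh − (ẋ₀/ω)·sinh
numerator   = 0.0030 − (0.0665)·3.260749 − (-0.2139/2.9517)·3.103625 = 0.011070
denominator = 1 − 3.260749 = -2.260749
p = 0.011070 / -2.260749 = -0.0049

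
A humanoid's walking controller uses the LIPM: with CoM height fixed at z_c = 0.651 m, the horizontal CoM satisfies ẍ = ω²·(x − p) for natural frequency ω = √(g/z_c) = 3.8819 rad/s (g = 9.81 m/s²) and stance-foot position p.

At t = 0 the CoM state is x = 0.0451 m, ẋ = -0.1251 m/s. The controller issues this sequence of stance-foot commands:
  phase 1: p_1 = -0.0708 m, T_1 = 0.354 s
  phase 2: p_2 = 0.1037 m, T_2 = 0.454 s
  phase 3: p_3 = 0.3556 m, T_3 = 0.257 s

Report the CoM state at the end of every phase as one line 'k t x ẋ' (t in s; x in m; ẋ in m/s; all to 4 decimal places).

1 0.3540 0.1133 0.5691
2 0.8080 0.5469 1.8117
3 1.0650 1.1970 3.6605

phase 1: p=-0.0708, T=0.354, ωT=1.374193, cosh=2.102464, sinh=1.849420; start (x,ẋ)=(0.045100, -0.125100) → end (x,ẋ)=(0.113275, 0.569059)
phase 2: p=0.1037, T=0.454, ωT=1.762383, cosh=2.998969, sinh=2.827334; start (x,ẋ)=(0.113275, 0.569059) → end (x,ẋ)=(0.546883, 1.811682)
phase 3: p=0.3556, T=0.257, ωT=0.997648, cosh=1.540321, sinh=1.171576; start (x,ẋ)=(0.546883, 1.811682) → end (x,ẋ)=(1.197011, 3.660514)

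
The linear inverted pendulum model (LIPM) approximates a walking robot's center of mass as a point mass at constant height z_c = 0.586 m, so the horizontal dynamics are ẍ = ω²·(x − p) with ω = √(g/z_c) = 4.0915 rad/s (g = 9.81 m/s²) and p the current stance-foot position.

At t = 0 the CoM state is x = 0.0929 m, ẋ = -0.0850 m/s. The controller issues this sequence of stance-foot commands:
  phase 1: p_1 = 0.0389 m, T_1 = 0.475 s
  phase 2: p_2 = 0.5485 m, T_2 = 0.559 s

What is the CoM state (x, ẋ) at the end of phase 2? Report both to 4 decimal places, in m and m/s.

x = -0.8435, ẋ = -5.4882

phase 1: p=0.0389, T=0.475, ωT=1.943462, cosh=3.563047, sinh=3.419840; start (x,ẋ)=(0.092900, -0.085000) → end (x,ẋ)=(0.160258, 0.452724)
phase 2: p=0.5485, T=0.559, ωT=2.287149, cosh=4.974188, sinh=4.872632; start (x,ẋ)=(0.160258, 0.452724) → end (x,ẋ)=(-0.843532, -5.488201)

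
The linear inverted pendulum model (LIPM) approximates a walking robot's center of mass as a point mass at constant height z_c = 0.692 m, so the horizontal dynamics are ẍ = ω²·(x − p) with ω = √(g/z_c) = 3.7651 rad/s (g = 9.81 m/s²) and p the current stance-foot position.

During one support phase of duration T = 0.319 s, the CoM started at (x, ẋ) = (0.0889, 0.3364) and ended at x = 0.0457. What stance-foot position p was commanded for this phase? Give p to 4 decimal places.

p = 0.3083

ωT = 3.7651·0.319 = 1.201067; cosh(ωT) = 1.812267, sinh(ωT) = 1.511394
x(T) = p + (x₀−p)·cosh(ωT) + (ẋ₀/ω)·sinh(ωT) ⇒ p·(1 − cosh) = x(T) − x₀·cosh − (ẋ₀/ω)·sinh
numerator   = 0.0457 − (0.0889)·1.812267 − (0.3364/3.7651)·1.511394 = -0.250449
denominator = 1 − 1.812267 = -0.812267
p = -0.250449 / -0.812267 = 0.3083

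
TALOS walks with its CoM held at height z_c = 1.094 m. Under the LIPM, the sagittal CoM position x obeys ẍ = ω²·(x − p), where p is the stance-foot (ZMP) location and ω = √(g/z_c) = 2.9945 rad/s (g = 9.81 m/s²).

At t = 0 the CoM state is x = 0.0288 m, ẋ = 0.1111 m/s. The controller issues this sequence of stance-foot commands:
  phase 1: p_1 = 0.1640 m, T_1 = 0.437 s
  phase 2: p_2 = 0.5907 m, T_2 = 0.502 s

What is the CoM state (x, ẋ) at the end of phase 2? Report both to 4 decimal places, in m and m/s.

phase 1: p=0.1640, T=0.437, ωT=1.308596, cosh=1.985587, sinh=1.715388; start (x,ẋ)=(0.028800, 0.111100) → end (x,ẋ)=(-0.040808, -0.473887)
phase 2: p=0.5907, T=0.502, ωT=1.503239, cosh=2.359319, sinh=2.136910; start (x,ẋ)=(-0.040808, -0.473887) → end (x,ẋ)=(-1.237401, -5.159057)

x = -1.2374, ẋ = -5.1591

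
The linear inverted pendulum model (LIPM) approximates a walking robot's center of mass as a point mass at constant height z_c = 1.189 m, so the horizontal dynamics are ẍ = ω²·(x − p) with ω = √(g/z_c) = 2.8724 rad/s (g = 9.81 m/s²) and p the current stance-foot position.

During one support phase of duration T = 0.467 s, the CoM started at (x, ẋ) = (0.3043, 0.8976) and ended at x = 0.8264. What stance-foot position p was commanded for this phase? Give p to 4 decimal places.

ωT = 2.8724·0.467 = 1.341411; cosh(ωT) = 2.042956, sinh(ωT) = 1.781479
x(T) = p + (x₀−p)·cosh(ωT) + (ẋ₀/ω)·sinh(ωT) ⇒ p·(1 − cosh) = x(T) − x₀·cosh − (ẋ₀/ω)·sinh
numerator   = 0.8264 − (0.3043)·2.042956 − (0.8976/2.8724)·1.781479 = -0.351968
denominator = 1 − 2.042956 = -1.042956
p = -0.351968 / -1.042956 = 0.3375

p = 0.3375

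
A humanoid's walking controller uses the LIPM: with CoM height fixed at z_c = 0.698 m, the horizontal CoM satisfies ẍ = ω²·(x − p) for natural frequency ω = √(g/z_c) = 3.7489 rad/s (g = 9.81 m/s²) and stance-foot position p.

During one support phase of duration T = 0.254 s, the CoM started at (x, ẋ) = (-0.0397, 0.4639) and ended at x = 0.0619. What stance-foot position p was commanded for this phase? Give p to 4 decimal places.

ωT = 3.7489·0.254 = 0.952221; cosh(ωT) = 1.488671, sinh(ωT) = 1.102787
x(T) = p + (x₀−p)·cosh(ωT) + (ẋ₀/ω)·sinh(ωT) ⇒ p·(1 − cosh) = x(T) − x₀·cosh − (ẋ₀/ω)·sinh
numerator   = 0.0619 − (-0.0397)·1.488671 − (0.4639/3.7489)·1.102787 = -0.015462
denominator = 1 − 1.488671 = -0.488671
p = -0.015462 / -0.488671 = 0.0316

p = 0.0316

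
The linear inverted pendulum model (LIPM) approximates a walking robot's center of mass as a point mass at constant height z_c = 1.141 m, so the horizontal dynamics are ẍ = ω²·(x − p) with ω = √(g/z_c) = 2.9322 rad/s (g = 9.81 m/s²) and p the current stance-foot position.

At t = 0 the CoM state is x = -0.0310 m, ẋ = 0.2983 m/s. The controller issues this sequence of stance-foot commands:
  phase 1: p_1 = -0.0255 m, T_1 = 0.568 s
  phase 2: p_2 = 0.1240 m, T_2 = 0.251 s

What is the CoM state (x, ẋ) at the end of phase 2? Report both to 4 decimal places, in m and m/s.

phase 1: p=-0.0255, T=0.568, ωT=1.665490, cosh=2.738680, sinh=2.549582; start (x,ẋ)=(-0.031000, 0.298300) → end (x,ẋ)=(0.218813, 0.775831)
phase 2: p=0.1240, T=0.251, ωT=0.735982, cosh=1.283283, sinh=0.804248; start (x,ẋ)=(0.218813, 0.775831) → end (x,ẋ)=(0.458467, 1.219199)

x = 0.4585, ẋ = 1.2192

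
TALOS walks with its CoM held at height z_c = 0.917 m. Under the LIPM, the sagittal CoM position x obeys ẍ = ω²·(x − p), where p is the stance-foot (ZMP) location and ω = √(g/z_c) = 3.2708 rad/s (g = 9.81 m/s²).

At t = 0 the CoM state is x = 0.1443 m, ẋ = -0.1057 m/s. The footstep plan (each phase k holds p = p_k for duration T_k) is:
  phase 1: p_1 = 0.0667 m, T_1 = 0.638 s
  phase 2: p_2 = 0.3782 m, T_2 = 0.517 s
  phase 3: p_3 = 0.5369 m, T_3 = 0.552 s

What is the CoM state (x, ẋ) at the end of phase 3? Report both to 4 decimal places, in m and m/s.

phase 1: p=0.0667, T=0.638, ωT=2.086770, cosh=4.091467, sinh=3.967379; start (x,ẋ)=(0.144300, -0.105700) → end (x,ẋ)=(0.255987, 0.574509)
phase 2: p=0.3782, T=0.517, ωT=1.691004, cosh=2.804628, sinh=2.620294; start (x,ẋ)=(0.255987, 0.574509) → end (x,ẋ)=(0.495687, 0.563862)
phase 3: p=0.5369, T=0.552, ωT=1.805482, cosh=3.123648, sinh=2.959253; start (x,ẋ)=(0.495687, 0.563862) → end (x,ẋ)=(0.918318, 1.362398)

x = 0.9183, ẋ = 1.3624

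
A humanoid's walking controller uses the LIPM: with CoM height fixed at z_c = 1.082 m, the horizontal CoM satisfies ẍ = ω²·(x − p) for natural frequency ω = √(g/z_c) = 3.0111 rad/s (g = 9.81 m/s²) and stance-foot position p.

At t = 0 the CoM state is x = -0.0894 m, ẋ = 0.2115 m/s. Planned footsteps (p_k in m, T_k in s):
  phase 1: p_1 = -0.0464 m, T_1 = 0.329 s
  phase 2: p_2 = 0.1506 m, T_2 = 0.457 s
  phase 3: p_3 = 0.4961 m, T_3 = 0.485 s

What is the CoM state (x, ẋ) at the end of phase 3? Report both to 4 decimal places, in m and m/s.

x = -1.3495, ẋ = -5.2737

phase 1: p=-0.0464, T=0.329, ωT=0.990652, cosh=1.532162, sinh=1.160827; start (x,ẋ)=(-0.089400, 0.211500) → end (x,ẋ)=(-0.030746, 0.173751)
phase 2: p=0.1506, T=0.457, ωT=1.376073, cosh=2.105945, sinh=1.853377; start (x,ẋ)=(-0.030746, 0.173751) → end (x,ẋ)=(-0.124359, -0.646129)
phase 3: p=0.4961, T=0.485, ωT=1.460383, cosh=2.269879, sinh=2.037732; start (x,ẋ)=(-0.124359, -0.646129) → end (x,ẋ)=(-1.349528, -5.273654)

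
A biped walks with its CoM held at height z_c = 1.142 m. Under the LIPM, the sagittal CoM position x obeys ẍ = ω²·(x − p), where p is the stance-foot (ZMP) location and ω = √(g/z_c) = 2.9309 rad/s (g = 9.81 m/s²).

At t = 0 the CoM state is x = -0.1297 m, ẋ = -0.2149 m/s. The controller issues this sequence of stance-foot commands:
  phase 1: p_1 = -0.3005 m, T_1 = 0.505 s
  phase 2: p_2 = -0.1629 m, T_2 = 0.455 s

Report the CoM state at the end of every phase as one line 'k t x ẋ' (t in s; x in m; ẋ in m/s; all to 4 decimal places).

phase 1: p=-0.3005, T=0.505, ωT=1.480104, cosh=2.310509, sinh=2.082895; start (x,ẋ)=(-0.129700, -0.214900) → end (x,ẋ)=(-0.058587, 0.546164)
phase 2: p=-0.1629, T=0.455, ωT=1.333560, cosh=2.029032, sinh=1.765494; start (x,ẋ)=(-0.058587, 0.546164) → end (x,ẋ)=(0.377748, 1.647949)

1 0.5050 -0.0586 0.5462
2 0.9600 0.3777 1.6479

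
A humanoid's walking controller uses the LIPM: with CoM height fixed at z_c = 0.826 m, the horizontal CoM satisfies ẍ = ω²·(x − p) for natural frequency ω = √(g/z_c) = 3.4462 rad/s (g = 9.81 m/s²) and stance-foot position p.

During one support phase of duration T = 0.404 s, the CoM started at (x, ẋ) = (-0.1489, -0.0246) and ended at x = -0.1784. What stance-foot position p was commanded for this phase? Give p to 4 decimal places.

ωT = 3.4462·0.404 = 1.392265; cosh(ωT) = 2.136233, sinh(ωT) = 1.887721
x(T) = p + (x₀−p)·cosh(ωT) + (ẋ₀/ω)·sinh(ωT) ⇒ p·(1 − cosh) = x(T) − x₀·cosh − (ẋ₀/ω)·sinh
numerator   = -0.1784 − (-0.1489)·2.136233 − (-0.0246/3.4462)·1.887721 = 0.153160
denominator = 1 − 2.136233 = -1.136233
p = 0.153160 / -1.136233 = -0.1348

p = -0.1348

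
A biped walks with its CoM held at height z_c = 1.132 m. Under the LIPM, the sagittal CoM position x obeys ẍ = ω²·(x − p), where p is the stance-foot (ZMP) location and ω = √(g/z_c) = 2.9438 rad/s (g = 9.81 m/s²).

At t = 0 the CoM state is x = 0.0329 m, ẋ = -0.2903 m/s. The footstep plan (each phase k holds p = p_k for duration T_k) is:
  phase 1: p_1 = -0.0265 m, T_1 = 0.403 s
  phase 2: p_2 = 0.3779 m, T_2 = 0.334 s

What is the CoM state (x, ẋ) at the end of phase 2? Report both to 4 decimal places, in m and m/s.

x = -0.4009, ẋ = -1.9003

phase 1: p=-0.0265, T=0.403, ωT=1.186351, cosh=1.790222, sinh=1.484888; start (x,ẋ)=(0.032900, -0.290300) → end (x,ẋ)=(-0.066592, -0.260051)
phase 2: p=0.3779, T=0.334, ωT=0.983229, cosh=1.523588, sinh=1.149487; start (x,ẋ)=(-0.066592, -0.260051) → end (x,ẋ)=(-0.400866, -1.900308)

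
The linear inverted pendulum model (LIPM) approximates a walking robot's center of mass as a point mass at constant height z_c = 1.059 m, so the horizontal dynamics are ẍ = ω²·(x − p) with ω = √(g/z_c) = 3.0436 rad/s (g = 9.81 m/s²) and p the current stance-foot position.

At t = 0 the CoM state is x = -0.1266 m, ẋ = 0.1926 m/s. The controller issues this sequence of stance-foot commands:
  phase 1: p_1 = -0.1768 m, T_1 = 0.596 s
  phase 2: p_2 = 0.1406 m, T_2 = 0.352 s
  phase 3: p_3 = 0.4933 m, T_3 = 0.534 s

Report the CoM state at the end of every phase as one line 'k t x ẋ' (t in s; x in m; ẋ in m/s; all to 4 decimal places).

1 0.5960 0.1702 1.0627
2 0.9480 0.6388 1.8494
3 1.4820 2.3606 5.9602

phase 1: p=-0.1768, T=0.596, ωT=1.813986, cosh=3.148927, sinh=2.985923; start (x,ẋ)=(-0.126600, 0.192600) → end (x,ẋ)=(0.170226, 1.062699)
phase 2: p=0.1406, T=0.352, ωT=1.071347, cosh=1.630928, sinh=1.288382; start (x,ẋ)=(0.170226, 1.062699) → end (x,ẋ)=(0.638768, 1.849359)
phase 3: p=0.4933, T=0.534, ωT=1.625282, cosh=2.638355, sinh=2.441499; start (x,ẋ)=(0.638768, 1.849359) → end (x,ẋ)=(2.360605, 5.960229)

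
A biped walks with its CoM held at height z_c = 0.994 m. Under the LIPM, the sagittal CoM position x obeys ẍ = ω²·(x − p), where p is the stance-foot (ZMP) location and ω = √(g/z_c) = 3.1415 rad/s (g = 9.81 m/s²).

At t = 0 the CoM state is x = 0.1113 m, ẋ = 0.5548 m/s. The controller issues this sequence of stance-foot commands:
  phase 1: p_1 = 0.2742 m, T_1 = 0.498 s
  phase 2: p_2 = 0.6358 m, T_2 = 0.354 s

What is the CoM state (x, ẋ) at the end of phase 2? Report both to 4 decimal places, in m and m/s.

x = 0.1145, ẋ = -1.1907

phase 1: p=0.2742, T=0.498, ωT=1.564467, cosh=2.494663, sinh=2.285463; start (x,ẋ)=(0.111300, 0.554800) → end (x,ẋ)=(0.271440, 0.214452)
phase 2: p=0.6358, T=0.354, ωT=1.112091, cosh=1.684790, sinh=1.355920; start (x,ẋ)=(0.271440, 0.214452) → end (x,ẋ)=(0.114491, -1.190727)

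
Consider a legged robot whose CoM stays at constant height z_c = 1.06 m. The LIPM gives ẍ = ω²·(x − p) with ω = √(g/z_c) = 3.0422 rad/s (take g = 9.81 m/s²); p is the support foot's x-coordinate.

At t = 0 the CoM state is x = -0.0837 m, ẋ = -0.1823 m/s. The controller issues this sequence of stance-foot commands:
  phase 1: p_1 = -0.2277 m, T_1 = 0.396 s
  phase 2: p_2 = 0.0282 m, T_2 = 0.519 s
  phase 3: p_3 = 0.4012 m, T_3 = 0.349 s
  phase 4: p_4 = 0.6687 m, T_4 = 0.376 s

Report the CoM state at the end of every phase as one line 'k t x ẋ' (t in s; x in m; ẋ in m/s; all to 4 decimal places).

1 0.3960 -0.0569 0.3336
2 0.9150 0.0677 0.2423
3 1.2640 -0.0373 -0.8993
4 1.6400 -0.9686 -4.5832

phase 1: p=-0.2277, T=0.396, ωT=1.204711, cosh=1.817787, sinh=1.518008; start (x,ẋ)=(-0.083700, -0.182300) → end (x,ẋ)=(-0.056903, 0.333622)
phase 2: p=0.0282, T=0.519, ωT=1.578902, cosh=2.527914, sinh=2.321713; start (x,ẋ)=(-0.056903, 0.333622) → end (x,ẋ)=(0.067676, 0.242272)
phase 3: p=0.4012, T=0.349, ωT=1.061728, cosh=1.618610, sinh=1.272752; start (x,ẋ)=(0.067676, 0.242272) → end (x,ẋ)=(-0.037288, -0.899251)
phase 4: p=0.6687, T=0.376, ωT=1.143867, cosh=1.728734, sinh=1.410150; start (x,ẋ)=(-0.037288, -0.899251) → end (x,ẋ)=(-0.968594, -4.583223)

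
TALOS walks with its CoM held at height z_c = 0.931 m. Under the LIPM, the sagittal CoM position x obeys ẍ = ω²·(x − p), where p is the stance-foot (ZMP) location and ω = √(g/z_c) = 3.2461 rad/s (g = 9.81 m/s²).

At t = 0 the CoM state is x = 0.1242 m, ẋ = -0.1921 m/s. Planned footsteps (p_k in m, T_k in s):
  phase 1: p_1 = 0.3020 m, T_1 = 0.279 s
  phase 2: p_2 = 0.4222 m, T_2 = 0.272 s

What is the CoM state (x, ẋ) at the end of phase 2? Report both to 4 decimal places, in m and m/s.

phase 1: p=0.3020, T=0.279, ωT=0.905662, cosh=1.438921, sinh=1.034647; start (x,ẋ)=(0.124200, -0.192100) → end (x,ẋ)=(-0.015069, -0.873570)
phase 2: p=0.4222, T=0.272, ωT=0.882939, cosh=1.415781, sinh=1.002215; start (x,ẋ)=(-0.015069, -0.873570) → end (x,ẋ)=(-0.466588, -2.659348)

x = -0.4666, ẋ = -2.6593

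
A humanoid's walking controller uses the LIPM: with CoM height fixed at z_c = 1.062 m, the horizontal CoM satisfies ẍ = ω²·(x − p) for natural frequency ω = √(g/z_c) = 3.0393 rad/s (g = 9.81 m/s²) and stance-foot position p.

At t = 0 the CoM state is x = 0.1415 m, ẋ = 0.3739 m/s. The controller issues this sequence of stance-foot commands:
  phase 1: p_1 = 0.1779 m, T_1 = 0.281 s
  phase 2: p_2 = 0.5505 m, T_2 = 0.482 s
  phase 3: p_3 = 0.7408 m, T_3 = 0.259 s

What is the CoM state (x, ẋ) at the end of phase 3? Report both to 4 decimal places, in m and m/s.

phase 1: p=0.1779, T=0.281, ωT=0.854043, cosh=1.387408, sinh=0.961718; start (x,ẋ)=(0.141500, 0.373900) → end (x,ẋ)=(0.245711, 0.412357)
phase 2: p=0.5505, T=0.482, ωT=1.464943, cosh=2.279193, sinh=2.048102; start (x,ẋ)=(0.245711, 0.412357) → end (x,ẋ)=(0.133702, -0.957412)
phase 3: p=0.7408, T=0.259, ωT=0.787179, cosh=1.326158, sinh=0.871031; start (x,ẋ)=(0.133702, -0.957412) → end (x,ẋ)=(-0.338692, -2.876865)

x = -0.3387, ẋ = -2.8769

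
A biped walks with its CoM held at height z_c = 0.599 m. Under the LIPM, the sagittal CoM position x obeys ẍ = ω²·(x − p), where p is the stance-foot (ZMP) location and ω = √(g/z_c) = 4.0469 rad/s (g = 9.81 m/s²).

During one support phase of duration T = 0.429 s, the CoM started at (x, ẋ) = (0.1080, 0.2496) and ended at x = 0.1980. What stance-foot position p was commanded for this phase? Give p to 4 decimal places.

ωT = 4.0469·0.429 = 1.736120; cosh(ωT) = 2.925742, sinh(ωT) = 2.749539
x(T) = p + (x₀−p)·cosh(ωT) + (ẋ₀/ω)·sinh(ωT) ⇒ p·(1 − cosh) = x(T) − x₀·cosh − (ẋ₀/ω)·sinh
numerator   = 0.1980 − (0.1080)·2.925742 − (0.2496/4.0469)·2.749539 = -0.287563
denominator = 1 − 2.925742 = -1.925742
p = -0.287563 / -1.925742 = 0.1493

p = 0.1493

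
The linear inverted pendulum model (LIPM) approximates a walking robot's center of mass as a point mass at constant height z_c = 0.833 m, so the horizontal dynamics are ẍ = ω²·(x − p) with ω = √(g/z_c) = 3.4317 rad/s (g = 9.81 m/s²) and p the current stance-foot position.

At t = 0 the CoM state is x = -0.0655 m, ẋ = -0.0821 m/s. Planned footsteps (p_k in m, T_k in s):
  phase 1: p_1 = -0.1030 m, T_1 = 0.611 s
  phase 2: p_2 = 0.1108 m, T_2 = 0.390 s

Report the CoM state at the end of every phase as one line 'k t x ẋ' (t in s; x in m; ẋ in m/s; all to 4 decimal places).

1 0.6110 -0.0440 0.1767
2 1.0010 -0.1132 -0.5829

phase 1: p=-0.1030, T=0.611, ωT=2.096769, cosh=4.131339, sinh=4.008486; start (x,ẋ)=(-0.065500, -0.082100) → end (x,ẋ)=(-0.043974, 0.176664)
phase 2: p=0.1108, T=0.390, ωT=1.338363, cosh=2.037536, sinh=1.775261; start (x,ẋ)=(-0.043974, 0.176664) → end (x,ẋ)=(-0.113167, -0.582948)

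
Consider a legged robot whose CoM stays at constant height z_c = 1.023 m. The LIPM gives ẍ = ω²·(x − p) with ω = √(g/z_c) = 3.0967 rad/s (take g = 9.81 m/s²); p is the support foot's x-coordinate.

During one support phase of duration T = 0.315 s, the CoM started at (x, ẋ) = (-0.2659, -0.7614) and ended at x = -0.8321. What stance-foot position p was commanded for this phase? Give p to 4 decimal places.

ωT = 3.0967·0.315 = 0.975460; cosh(ωT) = 1.514704, sinh(ωT) = 1.137685
x(T) = p + (x₀−p)·cosh(ωT) + (ẋ₀/ω)·sinh(ωT) ⇒ p·(1 − cosh) = x(T) − x₀·cosh − (ẋ₀/ω)·sinh
numerator   = -0.8321 − (-0.2659)·1.514704 − (-0.7614/3.0967)·1.137685 = -0.149612
denominator = 1 − 1.514704 = -0.514704
p = -0.149612 / -0.514704 = 0.2907

p = 0.2907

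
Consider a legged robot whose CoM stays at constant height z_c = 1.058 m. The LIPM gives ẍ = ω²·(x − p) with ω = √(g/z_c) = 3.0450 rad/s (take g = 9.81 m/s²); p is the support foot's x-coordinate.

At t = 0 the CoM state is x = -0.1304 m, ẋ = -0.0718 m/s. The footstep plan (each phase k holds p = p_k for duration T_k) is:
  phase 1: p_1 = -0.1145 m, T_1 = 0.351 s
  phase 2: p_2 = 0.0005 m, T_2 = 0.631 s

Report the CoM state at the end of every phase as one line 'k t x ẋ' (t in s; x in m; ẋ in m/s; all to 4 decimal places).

phase 1: p=-0.1145, T=0.351, ωT=1.068795, cosh=1.627645, sinh=1.284223; start (x,ẋ)=(-0.130400, -0.071800) → end (x,ẋ)=(-0.170661, -0.179041)
phase 2: p=0.0005, T=0.631, ωT=1.921395, cosh=3.488441, sinh=3.342039; start (x,ẋ)=(-0.170661, -0.179041) → end (x,ẋ)=(-0.793092, -2.366397)

1 0.3510 -0.1707 -0.1790
2 0.9820 -0.7931 -2.3664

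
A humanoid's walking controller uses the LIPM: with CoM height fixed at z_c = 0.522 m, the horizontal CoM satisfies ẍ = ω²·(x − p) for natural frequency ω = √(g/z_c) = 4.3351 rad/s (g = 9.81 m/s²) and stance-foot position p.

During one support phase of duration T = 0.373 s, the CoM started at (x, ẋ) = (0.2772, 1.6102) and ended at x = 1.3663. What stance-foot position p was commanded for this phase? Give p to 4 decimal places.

ωT = 4.3351·0.373 = 1.616992; cosh(ωT) = 2.618205, sinh(ωT) = 2.419710
x(T) = p + (x₀−p)·cosh(ωT) + (ẋ₀/ω)·sinh(ωT) ⇒ p·(1 − cosh) = x(T) − x₀·cosh − (ẋ₀/ω)·sinh
numerator   = 1.3663 − (0.2772)·2.618205 − (1.6102/4.3351)·2.419710 = -0.258227
denominator = 1 − 2.618205 = -1.618205
p = -0.258227 / -1.618205 = 0.1596

p = 0.1596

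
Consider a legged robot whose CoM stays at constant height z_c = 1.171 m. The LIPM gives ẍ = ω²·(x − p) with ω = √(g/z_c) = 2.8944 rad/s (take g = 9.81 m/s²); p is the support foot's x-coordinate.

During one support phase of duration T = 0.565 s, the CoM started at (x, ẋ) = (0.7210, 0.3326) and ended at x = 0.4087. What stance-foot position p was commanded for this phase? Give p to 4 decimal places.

p = 1.0793

ωT = 2.8944·0.565 = 1.635336; cosh(ωT) = 2.663034, sinh(ωT) = 2.468147
x(T) = p + (x₀−p)·cosh(ωT) + (ẋ₀/ω)·sinh(ωT) ⇒ p·(1 − cosh) = x(T) − x₀·cosh − (ẋ₀/ω)·sinh
numerator   = 0.4087 − (0.7210)·2.663034 − (0.3326/2.8944)·2.468147 = -1.794966
denominator = 1 − 2.663034 = -1.663034
p = -1.794966 / -1.663034 = 1.0793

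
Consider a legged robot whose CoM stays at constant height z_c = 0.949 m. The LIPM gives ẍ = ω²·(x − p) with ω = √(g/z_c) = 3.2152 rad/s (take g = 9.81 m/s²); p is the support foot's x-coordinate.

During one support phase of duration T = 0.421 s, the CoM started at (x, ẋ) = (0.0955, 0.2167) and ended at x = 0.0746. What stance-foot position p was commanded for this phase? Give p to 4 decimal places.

ωT = 3.2152·0.421 = 1.353599; cosh(ωT) = 2.064822, sinh(ωT) = 1.806513
x(T) = p + (x₀−p)·cosh(ωT) + (ẋ₀/ω)·sinh(ωT) ⇒ p·(1 − cosh) = x(T) − x₀·cosh − (ẋ₀/ω)·sinh
numerator   = 0.0746 − (0.0955)·2.064822 − (0.2167/3.2152)·1.806513 = -0.244347
denominator = 1 − 2.064822 = -1.064822
p = -0.244347 / -1.064822 = 0.2295

p = 0.2295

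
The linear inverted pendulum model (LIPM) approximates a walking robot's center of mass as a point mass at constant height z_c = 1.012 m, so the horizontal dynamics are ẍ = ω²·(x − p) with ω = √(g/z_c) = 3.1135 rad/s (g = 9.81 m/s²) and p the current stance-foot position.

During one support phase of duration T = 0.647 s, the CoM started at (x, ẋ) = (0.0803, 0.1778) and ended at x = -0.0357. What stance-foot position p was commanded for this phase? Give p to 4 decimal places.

p = 0.1962

ωT = 3.1135·0.647 = 2.014435; cosh(ωT) = 3.814941, sinh(ωT) = 3.681546
x(T) = p + (x₀−p)·cosh(ωT) + (ẋ₀/ω)·sinh(ωT) ⇒ p·(1 − cosh) = x(T) − x₀·cosh − (ẋ₀/ω)·sinh
numerator   = -0.0357 − (0.0803)·3.814941 − (0.1778/3.1135)·3.681546 = -0.552279
denominator = 1 − 3.814941 = -2.814941
p = -0.552279 / -2.814941 = 0.1962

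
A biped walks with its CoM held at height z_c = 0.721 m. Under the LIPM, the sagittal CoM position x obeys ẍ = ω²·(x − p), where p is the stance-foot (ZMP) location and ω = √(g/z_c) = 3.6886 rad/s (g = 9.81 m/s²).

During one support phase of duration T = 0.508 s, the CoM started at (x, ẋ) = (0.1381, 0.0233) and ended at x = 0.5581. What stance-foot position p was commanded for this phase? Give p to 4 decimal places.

ωT = 3.6886·0.508 = 1.873809; cosh(ωT) = 3.333297, sinh(ωT) = 3.179759
x(T) = p + (x₀−p)·cosh(ωT) + (ẋ₀/ω)·sinh(ωT) ⇒ p·(1 − cosh) = x(T) − x₀·cosh − (ẋ₀/ω)·sinh
numerator   = 0.5581 − (0.1381)·3.333297 − (0.0233/3.6886)·3.179759 = 0.077686
denominator = 1 − 3.333297 = -2.333297
p = 0.077686 / -2.333297 = -0.0333

p = -0.0333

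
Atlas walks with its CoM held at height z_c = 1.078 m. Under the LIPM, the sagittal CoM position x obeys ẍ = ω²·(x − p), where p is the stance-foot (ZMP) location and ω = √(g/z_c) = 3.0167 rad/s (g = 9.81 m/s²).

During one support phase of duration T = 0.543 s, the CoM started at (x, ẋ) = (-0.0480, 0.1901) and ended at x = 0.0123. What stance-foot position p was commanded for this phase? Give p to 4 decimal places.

ωT = 3.0167·0.543 = 1.638068; cosh(ωT) = 2.669788, sinh(ωT) = 2.475432
x(T) = p + (x₀−p)·cosh(ωT) + (ẋ₀/ω)·sinh(ωT) ⇒ p·(1 − cosh) = x(T) − x₀·cosh − (ẋ₀/ω)·sinh
numerator   = 0.0123 − (-0.0480)·2.669788 − (0.1901/3.0167)·2.475432 = -0.015542
denominator = 1 − 2.669788 = -1.669788
p = -0.015542 / -1.669788 = 0.0093

p = 0.0093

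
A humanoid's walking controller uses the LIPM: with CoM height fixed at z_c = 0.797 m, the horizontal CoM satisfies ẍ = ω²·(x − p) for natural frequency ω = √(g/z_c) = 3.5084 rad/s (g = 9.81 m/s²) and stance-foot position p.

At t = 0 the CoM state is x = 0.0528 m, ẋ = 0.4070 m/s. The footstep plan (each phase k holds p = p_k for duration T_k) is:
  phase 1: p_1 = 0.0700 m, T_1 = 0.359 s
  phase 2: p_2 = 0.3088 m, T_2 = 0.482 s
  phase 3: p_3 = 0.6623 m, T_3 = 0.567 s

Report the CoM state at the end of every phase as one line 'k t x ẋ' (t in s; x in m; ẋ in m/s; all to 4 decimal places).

1 0.3590 0.2252 0.6771
2 0.8410 0.5800 1.1303
3 1.4080 1.5113 3.1727

phase 1: p=0.0700, T=0.359, ωT=1.259516, cosh=1.903753, sinh=1.619961; start (x,ẋ)=(0.052800, 0.407000) → end (x,ẋ)=(0.225183, 0.677072)
phase 2: p=0.3088, T=0.482, ωT=1.691049, cosh=2.804747, sinh=2.620421; start (x,ẋ)=(0.225183, 0.677072) → end (x,ẋ)=(0.579979, 1.130281)
phase 3: p=0.6623, T=0.567, ωT=1.989263, cosh=3.723469, sinh=3.586673; start (x,ẋ)=(0.579979, 1.130281) → end (x,ẋ)=(1.511279, 3.172684)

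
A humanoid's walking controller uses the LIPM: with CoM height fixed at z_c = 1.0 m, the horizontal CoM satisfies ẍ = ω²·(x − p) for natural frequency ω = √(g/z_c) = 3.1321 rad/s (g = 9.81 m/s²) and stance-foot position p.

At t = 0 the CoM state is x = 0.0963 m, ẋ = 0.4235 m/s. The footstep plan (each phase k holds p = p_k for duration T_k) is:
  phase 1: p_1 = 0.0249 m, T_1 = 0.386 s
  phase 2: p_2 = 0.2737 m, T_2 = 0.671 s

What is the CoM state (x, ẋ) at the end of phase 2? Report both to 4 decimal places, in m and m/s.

phase 1: p=0.0249, T=0.386, ωT=1.208991, cosh=1.824300, sinh=1.525801; start (x,ẋ)=(0.096300, 0.423500) → end (x,ẋ)=(0.361463, 1.113809)
phase 2: p=0.2737, T=0.671, ωT=2.101639, cosh=4.150911, sinh=4.028655; start (x,ẋ)=(0.361463, 1.113809) → end (x,ẋ)=(2.070630, 5.730727)

x = 2.0706, ẋ = 5.7307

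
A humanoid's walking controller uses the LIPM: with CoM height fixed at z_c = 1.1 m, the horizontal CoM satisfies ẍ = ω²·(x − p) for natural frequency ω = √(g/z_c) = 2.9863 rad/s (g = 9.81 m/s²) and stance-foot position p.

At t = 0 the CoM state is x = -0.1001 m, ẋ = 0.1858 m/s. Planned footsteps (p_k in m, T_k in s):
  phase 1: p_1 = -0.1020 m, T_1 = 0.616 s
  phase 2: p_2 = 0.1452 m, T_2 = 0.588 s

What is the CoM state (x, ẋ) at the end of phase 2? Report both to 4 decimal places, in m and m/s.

phase 1: p=-0.1020, T=0.616, ωT=1.839561, cosh=3.226330, sinh=3.067443; start (x,ẋ)=(-0.100100, 0.185800) → end (x,ẋ)=(0.094979, 0.616857)
phase 2: p=0.1452, T=0.588, ωT=1.755944, cosh=2.980828, sinh=2.808084; start (x,ẋ)=(0.094979, 0.616857) → end (x,ẋ)=(0.575543, 1.417598)

x = 0.5755, ẋ = 1.4176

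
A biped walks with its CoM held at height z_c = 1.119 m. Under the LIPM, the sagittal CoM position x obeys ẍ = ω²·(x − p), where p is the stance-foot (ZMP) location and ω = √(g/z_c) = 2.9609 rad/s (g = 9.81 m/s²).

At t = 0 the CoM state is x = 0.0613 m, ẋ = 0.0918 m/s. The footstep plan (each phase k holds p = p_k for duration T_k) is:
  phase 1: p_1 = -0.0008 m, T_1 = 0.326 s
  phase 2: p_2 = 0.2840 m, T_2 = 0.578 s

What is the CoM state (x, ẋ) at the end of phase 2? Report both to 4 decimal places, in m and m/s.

x = 0.1476, ẋ = -0.2578

phase 1: p=-0.0008, T=0.326, ωT=0.965253, cosh=1.503170, sinh=1.122283; start (x,ẋ)=(0.061300, 0.091800) → end (x,ẋ)=(0.127342, 0.344347)
phase 2: p=0.2840, T=0.578, ωT=1.711400, cosh=2.858661, sinh=2.678048; start (x,ẋ)=(0.127342, 0.344347) → end (x,ẋ)=(0.147621, -0.257835)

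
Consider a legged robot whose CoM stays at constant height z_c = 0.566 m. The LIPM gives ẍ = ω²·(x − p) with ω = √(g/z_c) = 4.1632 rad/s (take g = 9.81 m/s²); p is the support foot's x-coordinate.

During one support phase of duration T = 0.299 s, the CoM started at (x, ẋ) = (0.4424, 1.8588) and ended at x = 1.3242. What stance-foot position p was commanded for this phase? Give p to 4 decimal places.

ωT = 4.1632·0.299 = 1.244797; cosh(ωT) = 1.880114, sinh(ωT) = 1.592115
x(T) = p + (x₀−p)·cosh(ωT) + (ẋ₀/ω)·sinh(ωT) ⇒ p·(1 − cosh) = x(T) − x₀·cosh − (ẋ₀/ω)·sinh
numerator   = 1.3242 − (0.4424)·1.880114 − (1.8588/4.1632)·1.592115 = -0.218416
denominator = 1 − 1.880114 = -0.880114
p = -0.218416 / -0.880114 = 0.2482

p = 0.2482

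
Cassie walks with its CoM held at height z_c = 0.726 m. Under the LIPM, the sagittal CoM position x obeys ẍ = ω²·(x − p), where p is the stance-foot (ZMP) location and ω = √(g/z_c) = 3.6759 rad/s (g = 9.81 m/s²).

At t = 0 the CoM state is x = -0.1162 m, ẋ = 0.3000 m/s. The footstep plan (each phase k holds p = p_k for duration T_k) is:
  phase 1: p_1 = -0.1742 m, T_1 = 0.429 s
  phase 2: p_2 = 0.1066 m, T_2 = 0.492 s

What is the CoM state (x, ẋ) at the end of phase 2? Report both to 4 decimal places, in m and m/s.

phase 1: p=-0.1742, T=0.429, ωT=1.576961, cosh=2.523413, sinh=2.316811; start (x,ẋ)=(-0.116200, 0.300000) → end (x,ẋ)=(0.161239, 1.250973)
phase 2: p=0.1066, T=0.492, ωT=1.808543, cosh=3.132721, sinh=2.968828; start (x,ẋ)=(0.161239, 1.250973) → end (x,ẋ)=(1.288113, 4.515233)

x = 1.2881, ẋ = 4.5152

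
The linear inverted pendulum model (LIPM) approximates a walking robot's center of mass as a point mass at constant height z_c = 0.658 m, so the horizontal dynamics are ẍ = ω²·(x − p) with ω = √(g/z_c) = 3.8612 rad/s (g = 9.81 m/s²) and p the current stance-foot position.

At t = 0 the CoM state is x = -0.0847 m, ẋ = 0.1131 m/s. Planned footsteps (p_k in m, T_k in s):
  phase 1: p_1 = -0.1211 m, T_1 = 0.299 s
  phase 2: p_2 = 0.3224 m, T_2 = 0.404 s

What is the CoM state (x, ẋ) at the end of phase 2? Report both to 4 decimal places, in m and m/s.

phase 1: p=-0.1211, T=0.299, ωT=1.154499, cosh=1.743824, sinh=1.428609; start (x,ẋ)=(-0.084700, 0.113100) → end (x,ẋ)=(-0.015779, 0.398014)
phase 2: p=0.3224, T=0.404, ωT=1.559925, cosh=2.484308, sinh=2.274156; start (x,ẋ)=(-0.015779, 0.398014) → end (x,ẋ)=(-0.283319, -1.980749)

x = -0.2833, ẋ = -1.9807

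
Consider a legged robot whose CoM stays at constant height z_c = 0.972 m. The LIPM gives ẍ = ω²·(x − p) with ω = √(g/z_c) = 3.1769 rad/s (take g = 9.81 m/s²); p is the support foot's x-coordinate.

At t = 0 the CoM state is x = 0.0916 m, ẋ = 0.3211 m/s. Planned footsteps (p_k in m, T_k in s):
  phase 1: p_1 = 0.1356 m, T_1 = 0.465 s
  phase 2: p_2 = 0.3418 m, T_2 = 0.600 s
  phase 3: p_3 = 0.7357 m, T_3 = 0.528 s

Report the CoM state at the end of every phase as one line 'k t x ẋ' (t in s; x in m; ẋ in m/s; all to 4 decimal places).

phase 1: p=0.1356, T=0.465, ωT=1.477259, cosh=2.304591, sinh=2.076328; start (x,ẋ)=(0.091600, 0.321100) → end (x,ẋ)=(0.244059, 0.449767)
phase 2: p=0.3418, T=0.600, ωT=1.906140, cosh=3.437863, sinh=3.289210; start (x,ẋ)=(0.244059, 0.449767) → end (x,ẋ)=(0.471449, 0.524900)
phase 3: p=0.7357, T=0.528, ωT=1.677403, cosh=2.769250, sinh=2.582391; start (x,ẋ)=(0.471449, 0.524900) → end (x,ẋ)=(0.430597, -0.714333)

1 0.4650 0.2441 0.4498
2 1.0650 0.4714 0.5249
3 1.5930 0.4306 -0.7143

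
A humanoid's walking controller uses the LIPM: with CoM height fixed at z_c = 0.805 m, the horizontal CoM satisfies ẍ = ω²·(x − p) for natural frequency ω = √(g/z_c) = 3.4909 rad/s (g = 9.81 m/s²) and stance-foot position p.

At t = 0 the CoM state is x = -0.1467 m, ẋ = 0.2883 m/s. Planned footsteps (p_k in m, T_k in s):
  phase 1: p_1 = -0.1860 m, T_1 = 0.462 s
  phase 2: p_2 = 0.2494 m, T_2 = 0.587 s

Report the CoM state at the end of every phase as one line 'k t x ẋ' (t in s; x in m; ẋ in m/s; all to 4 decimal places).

phase 1: p=-0.1860, T=0.462, ωT=1.612796, cosh=2.608074, sinh=2.408744; start (x,ẋ)=(-0.146700, 0.288300) → end (x,ẋ)=(0.115426, 1.082369)
phase 2: p=0.2494, T=0.587, ωT=2.049158, cosh=3.945104, sinh=3.816261; start (x,ẋ)=(0.115426, 1.082369) → end (x,ẋ)=(0.904108, 2.485235)

1 0.4620 0.1154 1.0824
2 1.0490 0.9041 2.4852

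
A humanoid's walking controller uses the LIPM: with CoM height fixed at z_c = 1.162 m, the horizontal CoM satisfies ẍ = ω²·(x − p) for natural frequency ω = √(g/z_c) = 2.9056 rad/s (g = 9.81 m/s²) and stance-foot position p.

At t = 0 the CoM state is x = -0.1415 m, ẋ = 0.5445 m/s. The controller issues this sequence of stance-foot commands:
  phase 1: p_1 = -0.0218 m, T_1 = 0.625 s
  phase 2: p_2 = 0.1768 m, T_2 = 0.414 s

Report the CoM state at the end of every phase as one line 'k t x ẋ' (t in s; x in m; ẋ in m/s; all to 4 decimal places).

1 0.6250 0.1613 0.6772
2 1.0390 0.5017 1.1608

phase 1: p=-0.0218, T=0.625, ωT=1.816000, cosh=3.154948, sinh=2.992273; start (x,ẋ)=(-0.141500, 0.544500) → end (x,ẋ)=(0.161295, 0.677156)
phase 2: p=0.1768, T=0.414, ωT=1.202918, cosh=1.815068, sinh=1.514752; start (x,ẋ)=(0.161295, 0.677156) → end (x,ẋ)=(0.501673, 1.160842)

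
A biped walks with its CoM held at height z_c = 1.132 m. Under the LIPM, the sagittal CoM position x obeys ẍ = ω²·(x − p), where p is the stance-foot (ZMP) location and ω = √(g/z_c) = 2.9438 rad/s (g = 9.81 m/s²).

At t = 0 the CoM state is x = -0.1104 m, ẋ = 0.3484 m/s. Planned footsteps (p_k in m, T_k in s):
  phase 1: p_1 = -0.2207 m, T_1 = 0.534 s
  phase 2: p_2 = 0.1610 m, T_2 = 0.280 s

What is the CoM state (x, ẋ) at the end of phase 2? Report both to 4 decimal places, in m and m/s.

phase 1: p=-0.2207, T=0.534, ωT=1.571989, cosh=2.511925, sinh=2.304294; start (x,ẋ)=(-0.110400, 0.348400) → end (x,ẋ)=(0.329080, 1.623362)
phase 2: p=0.1610, T=0.280, ωT=0.824264, cosh=1.359380, sinh=0.920822; start (x,ẋ)=(0.329080, 1.623362) → end (x,ẋ)=(0.897272, 2.662381)

x = 0.8973, ẋ = 2.6624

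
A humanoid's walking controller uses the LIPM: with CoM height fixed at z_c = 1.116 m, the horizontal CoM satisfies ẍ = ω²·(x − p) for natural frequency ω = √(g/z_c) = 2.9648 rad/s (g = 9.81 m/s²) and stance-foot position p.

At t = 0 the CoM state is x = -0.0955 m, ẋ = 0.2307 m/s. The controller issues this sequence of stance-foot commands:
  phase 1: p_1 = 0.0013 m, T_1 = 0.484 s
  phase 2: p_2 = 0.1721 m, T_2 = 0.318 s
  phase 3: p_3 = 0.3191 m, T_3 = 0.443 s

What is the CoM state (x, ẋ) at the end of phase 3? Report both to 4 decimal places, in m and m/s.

phase 1: p=0.0013, T=0.484, ωT=1.434963, cosh=2.218807, sinh=1.980683; start (x,ẋ)=(-0.095500, 0.230700) → end (x,ẋ)=(-0.059358, -0.056563)
phase 2: p=0.1721, T=0.318, ωT=0.942806, cosh=1.478354, sinh=1.088821; start (x,ẋ)=(-0.059358, -0.056563) → end (x,ẋ)=(-0.190849, -0.830797)
phase 3: p=0.3191, T=0.443, ωT=1.313406, cosh=1.993861, sinh=1.724959; start (x,ẋ)=(-0.190849, -0.830797) → end (x,ẋ)=(-1.181036, -4.264453)

x = -1.1810, ẋ = -4.2645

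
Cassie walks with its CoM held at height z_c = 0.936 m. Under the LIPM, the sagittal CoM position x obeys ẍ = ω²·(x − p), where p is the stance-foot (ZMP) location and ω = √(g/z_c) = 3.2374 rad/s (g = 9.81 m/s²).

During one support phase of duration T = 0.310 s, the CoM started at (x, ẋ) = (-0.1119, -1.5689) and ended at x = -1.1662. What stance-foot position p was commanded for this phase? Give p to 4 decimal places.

p = 0.7689

ωT = 3.2374·0.310 = 1.003594; cosh(ωT) = 1.547314, sinh(ωT) = 1.180755
x(T) = p + (x₀−p)·cosh(ωT) + (ẋ₀/ω)·sinh(ωT) ⇒ p·(1 − cosh) = x(T) − x₀·cosh − (ẋ₀/ω)·sinh
numerator   = -1.1662 − (-0.1119)·1.547314 − (-1.5689/3.2374)·1.180755 = -0.420841
denominator = 1 − 1.547314 = -0.547314
p = -0.420841 / -0.547314 = 0.7689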